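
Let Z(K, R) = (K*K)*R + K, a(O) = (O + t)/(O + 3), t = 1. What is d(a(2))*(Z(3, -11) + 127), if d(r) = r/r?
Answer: 31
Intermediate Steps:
a(O) = (1 + O)/(3 + O) (a(O) = (O + 1)/(O + 3) = (1 + O)/(3 + O))
Z(K, R) = K + R*K² (Z(K, R) = K²*R + K = R*K² + K = K + R*K²)
d(r) = 1
d(a(2))*(Z(3, -11) + 127) = 1*(3*(1 + 3*(-11)) + 127) = 1*(3*(1 - 33) + 127) = 1*(3*(-32) + 127) = 1*(-96 + 127) = 1*31 = 31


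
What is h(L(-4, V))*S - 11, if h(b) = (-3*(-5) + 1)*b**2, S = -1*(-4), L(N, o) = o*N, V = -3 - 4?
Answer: 50165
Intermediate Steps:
V = -7
L(N, o) = N*o
S = 4
h(b) = 16*b**2 (h(b) = (15 + 1)*b**2 = 16*b**2)
h(L(-4, V))*S - 11 = (16*(-4*(-7))**2)*4 - 11 = (16*28**2)*4 - 11 = (16*784)*4 - 11 = 12544*4 - 11 = 50176 - 11 = 50165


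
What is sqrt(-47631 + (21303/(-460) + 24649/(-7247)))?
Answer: 43*I*sqrt(71643701661845)/1666810 ≈ 218.36*I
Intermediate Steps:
sqrt(-47631 + (21303/(-460) + 24649/(-7247))) = sqrt(-47631 + (21303*(-1/460) + 24649*(-1/7247))) = sqrt(-47631 + (-21303/460 - 24649/7247)) = sqrt(-47631 - 165721381/3333620) = sqrt(-158949375601/3333620) = 43*I*sqrt(71643701661845)/1666810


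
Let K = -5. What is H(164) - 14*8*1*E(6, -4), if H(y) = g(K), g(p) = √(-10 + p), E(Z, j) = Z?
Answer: -672 + I*√15 ≈ -672.0 + 3.873*I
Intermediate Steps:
H(y) = I*√15 (H(y) = √(-10 - 5) = √(-15) = I*√15)
H(164) - 14*8*1*E(6, -4) = I*√15 - 14*8*1*6 = I*√15 - 112*6 = I*√15 - 1*672 = I*√15 - 672 = -672 + I*√15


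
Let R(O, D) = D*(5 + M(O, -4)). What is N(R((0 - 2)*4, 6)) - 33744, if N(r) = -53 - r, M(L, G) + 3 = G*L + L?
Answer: -33953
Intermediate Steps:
M(L, G) = -3 + L + G*L (M(L, G) = -3 + (G*L + L) = -3 + (L + G*L) = -3 + L + G*L)
R(O, D) = D*(2 - 3*O) (R(O, D) = D*(5 + (-3 + O - 4*O)) = D*(5 + (-3 - 3*O)) = D*(2 - 3*O))
N(R((0 - 2)*4, 6)) - 33744 = (-53 - 6*(2 - 3*(0 - 2)*4)) - 33744 = (-53 - 6*(2 - (-6)*4)) - 33744 = (-53 - 6*(2 - 3*(-8))) - 33744 = (-53 - 6*(2 + 24)) - 33744 = (-53 - 6*26) - 33744 = (-53 - 1*156) - 33744 = (-53 - 156) - 33744 = -209 - 33744 = -33953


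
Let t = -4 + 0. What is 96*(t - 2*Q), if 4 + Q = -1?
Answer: 576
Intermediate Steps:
t = -4
Q = -5 (Q = -4 - 1 = -5)
96*(t - 2*Q) = 96*(-4 - 2*(-5)) = 96*(-4 + 10) = 96*6 = 576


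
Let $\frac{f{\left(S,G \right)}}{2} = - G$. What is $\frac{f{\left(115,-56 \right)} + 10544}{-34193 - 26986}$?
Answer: $- \frac{3552}{20393} \approx -0.17418$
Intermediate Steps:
$f{\left(S,G \right)} = - 2 G$ ($f{\left(S,G \right)} = 2 \left(- G\right) = - 2 G$)
$\frac{f{\left(115,-56 \right)} + 10544}{-34193 - 26986} = \frac{\left(-2\right) \left(-56\right) + 10544}{-34193 - 26986} = \frac{112 + 10544}{-61179} = 10656 \left(- \frac{1}{61179}\right) = - \frac{3552}{20393}$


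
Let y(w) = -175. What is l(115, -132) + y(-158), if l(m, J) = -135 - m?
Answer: -425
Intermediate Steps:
l(115, -132) + y(-158) = (-135 - 1*115) - 175 = (-135 - 115) - 175 = -250 - 175 = -425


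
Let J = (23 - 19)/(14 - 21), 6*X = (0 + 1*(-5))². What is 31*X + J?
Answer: 5401/42 ≈ 128.60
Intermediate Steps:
X = 25/6 (X = (0 + 1*(-5))²/6 = (0 - 5)²/6 = (⅙)*(-5)² = (⅙)*25 = 25/6 ≈ 4.1667)
J = -4/7 (J = 4/(-7) = 4*(-⅐) = -4/7 ≈ -0.57143)
31*X + J = 31*(25/6) - 4/7 = 775/6 - 4/7 = 5401/42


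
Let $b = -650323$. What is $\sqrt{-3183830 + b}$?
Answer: $3 i \sqrt{426017} \approx 1958.1 i$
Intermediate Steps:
$\sqrt{-3183830 + b} = \sqrt{-3183830 - 650323} = \sqrt{-3834153} = 3 i \sqrt{426017}$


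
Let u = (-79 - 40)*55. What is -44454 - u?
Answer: -37909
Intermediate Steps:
u = -6545 (u = -119*55 = -6545)
-44454 - u = -44454 - 1*(-6545) = -44454 + 6545 = -37909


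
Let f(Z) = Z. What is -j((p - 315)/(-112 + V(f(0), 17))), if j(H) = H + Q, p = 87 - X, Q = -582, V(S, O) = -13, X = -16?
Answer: 72538/125 ≈ 580.30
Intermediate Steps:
p = 103 (p = 87 - 1*(-16) = 87 + 16 = 103)
j(H) = -582 + H (j(H) = H - 582 = -582 + H)
-j((p - 315)/(-112 + V(f(0), 17))) = -(-582 + (103 - 315)/(-112 - 13)) = -(-582 - 212/(-125)) = -(-582 - 212*(-1/125)) = -(-582 + 212/125) = -1*(-72538/125) = 72538/125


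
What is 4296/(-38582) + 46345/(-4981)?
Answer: -904740583/96088471 ≈ -9.4157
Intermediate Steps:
4296/(-38582) + 46345/(-4981) = 4296*(-1/38582) + 46345*(-1/4981) = -2148/19291 - 46345/4981 = -904740583/96088471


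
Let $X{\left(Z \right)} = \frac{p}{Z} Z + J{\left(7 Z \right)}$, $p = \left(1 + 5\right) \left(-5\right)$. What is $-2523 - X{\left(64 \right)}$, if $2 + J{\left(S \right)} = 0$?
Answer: $-2491$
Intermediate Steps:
$p = -30$ ($p = 6 \left(-5\right) = -30$)
$J{\left(S \right)} = -2$ ($J{\left(S \right)} = -2 + 0 = -2$)
$X{\left(Z \right)} = -32$ ($X{\left(Z \right)} = - \frac{30}{Z} Z - 2 = -30 - 2 = -32$)
$-2523 - X{\left(64 \right)} = -2523 - -32 = -2523 + 32 = -2491$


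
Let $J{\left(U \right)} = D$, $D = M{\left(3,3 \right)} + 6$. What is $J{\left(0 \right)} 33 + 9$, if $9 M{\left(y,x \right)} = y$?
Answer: $218$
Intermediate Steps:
$M{\left(y,x \right)} = \frac{y}{9}$
$D = \frac{19}{3}$ ($D = \frac{1}{9} \cdot 3 + 6 = \frac{1}{3} + 6 = \frac{19}{3} \approx 6.3333$)
$J{\left(U \right)} = \frac{19}{3}$
$J{\left(0 \right)} 33 + 9 = \frac{19}{3} \cdot 33 + 9 = 209 + 9 = 218$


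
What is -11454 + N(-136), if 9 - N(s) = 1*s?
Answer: -11309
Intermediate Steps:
N(s) = 9 - s
-11454 + N(-136) = -11454 + (9 - 1*(-136)) = -11454 + (9 + 136) = -11454 + 145 = -11309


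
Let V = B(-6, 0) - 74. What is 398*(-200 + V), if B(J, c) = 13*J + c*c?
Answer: -140096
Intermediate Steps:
B(J, c) = c² + 13*J (B(J, c) = 13*J + c² = c² + 13*J)
V = -152 (V = (0² + 13*(-6)) - 74 = (0 - 78) - 74 = -78 - 74 = -152)
398*(-200 + V) = 398*(-200 - 152) = 398*(-352) = -140096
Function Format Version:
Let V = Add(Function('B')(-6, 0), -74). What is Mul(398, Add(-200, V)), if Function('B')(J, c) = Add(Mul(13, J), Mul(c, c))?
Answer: -140096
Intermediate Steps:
Function('B')(J, c) = Add(Pow(c, 2), Mul(13, J)) (Function('B')(J, c) = Add(Mul(13, J), Pow(c, 2)) = Add(Pow(c, 2), Mul(13, J)))
V = -152 (V = Add(Add(Pow(0, 2), Mul(13, -6)), -74) = Add(Add(0, -78), -74) = Add(-78, -74) = -152)
Mul(398, Add(-200, V)) = Mul(398, Add(-200, -152)) = Mul(398, -352) = -140096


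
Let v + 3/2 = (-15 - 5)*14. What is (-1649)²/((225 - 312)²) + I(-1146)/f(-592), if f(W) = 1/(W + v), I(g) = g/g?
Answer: -7784641/15138 ≈ -514.25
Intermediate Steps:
v = -563/2 (v = -3/2 + (-15 - 5)*14 = -3/2 - 20*14 = -3/2 - 280 = -563/2 ≈ -281.50)
I(g) = 1
f(W) = 1/(-563/2 + W) (f(W) = 1/(W - 563/2) = 1/(-563/2 + W))
(-1649)²/((225 - 312)²) + I(-1146)/f(-592) = (-1649)²/((225 - 312)²) + 1/(2/(-563 + 2*(-592))) = 2719201/((-87)²) + 1/(2/(-563 - 1184)) = 2719201/7569 + 1/(2/(-1747)) = 2719201*(1/7569) + 1/(2*(-1/1747)) = 2719201/7569 + 1/(-2/1747) = 2719201/7569 + 1*(-1747/2) = 2719201/7569 - 1747/2 = -7784641/15138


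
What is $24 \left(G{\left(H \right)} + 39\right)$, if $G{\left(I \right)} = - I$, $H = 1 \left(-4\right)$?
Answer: $1032$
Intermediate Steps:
$H = -4$
$24 \left(G{\left(H \right)} + 39\right) = 24 \left(\left(-1\right) \left(-4\right) + 39\right) = 24 \left(4 + 39\right) = 24 \cdot 43 = 1032$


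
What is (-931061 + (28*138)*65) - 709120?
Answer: -1389021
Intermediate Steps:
(-931061 + (28*138)*65) - 709120 = (-931061 + 3864*65) - 709120 = (-931061 + 251160) - 709120 = -679901 - 709120 = -1389021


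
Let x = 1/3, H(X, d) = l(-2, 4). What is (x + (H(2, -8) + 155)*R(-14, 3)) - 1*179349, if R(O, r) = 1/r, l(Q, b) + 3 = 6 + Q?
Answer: -537890/3 ≈ -1.7930e+5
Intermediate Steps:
l(Q, b) = 3 + Q (l(Q, b) = -3 + (6 + Q) = 3 + Q)
H(X, d) = 1 (H(X, d) = 3 - 2 = 1)
x = 1/3 ≈ 0.33333
(x + (H(2, -8) + 155)*R(-14, 3)) - 1*179349 = (1/3 + (1 + 155)/3) - 1*179349 = (1/3 + 156*(1/3)) - 179349 = (1/3 + 52) - 179349 = 157/3 - 179349 = -537890/3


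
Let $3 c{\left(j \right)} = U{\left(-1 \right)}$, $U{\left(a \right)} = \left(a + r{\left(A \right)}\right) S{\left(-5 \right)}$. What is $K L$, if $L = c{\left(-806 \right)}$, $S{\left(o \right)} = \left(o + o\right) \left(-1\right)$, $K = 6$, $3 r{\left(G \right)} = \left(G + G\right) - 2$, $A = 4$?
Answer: $20$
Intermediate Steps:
$r{\left(G \right)} = - \frac{2}{3} + \frac{2 G}{3}$ ($r{\left(G \right)} = \frac{\left(G + G\right) - 2}{3} = \frac{2 G - 2}{3} = \frac{-2 + 2 G}{3} = - \frac{2}{3} + \frac{2 G}{3}$)
$S{\left(o \right)} = - 2 o$ ($S{\left(o \right)} = 2 o \left(-1\right) = - 2 o$)
$U{\left(a \right)} = 20 + 10 a$ ($U{\left(a \right)} = \left(a + \left(- \frac{2}{3} + \frac{2}{3} \cdot 4\right)\right) \left(\left(-2\right) \left(-5\right)\right) = \left(a + \left(- \frac{2}{3} + \frac{8}{3}\right)\right) 10 = \left(a + 2\right) 10 = \left(2 + a\right) 10 = 20 + 10 a$)
$c{\left(j \right)} = \frac{10}{3}$ ($c{\left(j \right)} = \frac{20 + 10 \left(-1\right)}{3} = \frac{20 - 10}{3} = \frac{1}{3} \cdot 10 = \frac{10}{3}$)
$L = \frac{10}{3} \approx 3.3333$
$K L = 6 \cdot \frac{10}{3} = 20$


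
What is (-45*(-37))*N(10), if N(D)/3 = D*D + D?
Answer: 549450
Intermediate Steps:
N(D) = 3*D + 3*D**2 (N(D) = 3*(D*D + D) = 3*(D**2 + D) = 3*(D + D**2) = 3*D + 3*D**2)
(-45*(-37))*N(10) = (-45*(-37))*(3*10*(1 + 10)) = 1665*(3*10*11) = 1665*330 = 549450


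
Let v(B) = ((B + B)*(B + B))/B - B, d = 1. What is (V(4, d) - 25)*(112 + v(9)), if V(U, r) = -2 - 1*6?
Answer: -4587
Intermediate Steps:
V(U, r) = -8 (V(U, r) = -2 - 6 = -8)
v(B) = 3*B (v(B) = ((2*B)*(2*B))/B - B = (4*B²)/B - B = 4*B - B = 3*B)
(V(4, d) - 25)*(112 + v(9)) = (-8 - 25)*(112 + 3*9) = -33*(112 + 27) = -33*139 = -4587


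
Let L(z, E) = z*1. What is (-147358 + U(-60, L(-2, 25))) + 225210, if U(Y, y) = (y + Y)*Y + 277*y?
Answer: 81018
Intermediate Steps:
L(z, E) = z
U(Y, y) = 277*y + Y*(Y + y) (U(Y, y) = (Y + y)*Y + 277*y = Y*(Y + y) + 277*y = 277*y + Y*(Y + y))
(-147358 + U(-60, L(-2, 25))) + 225210 = (-147358 + ((-60)² + 277*(-2) - 60*(-2))) + 225210 = (-147358 + (3600 - 554 + 120)) + 225210 = (-147358 + 3166) + 225210 = -144192 + 225210 = 81018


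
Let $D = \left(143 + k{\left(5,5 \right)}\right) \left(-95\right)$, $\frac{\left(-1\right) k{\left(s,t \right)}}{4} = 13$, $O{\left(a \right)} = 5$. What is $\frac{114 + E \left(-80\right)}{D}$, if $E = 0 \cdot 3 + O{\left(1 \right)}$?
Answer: $\frac{22}{665} \approx 0.033083$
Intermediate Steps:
$k{\left(s,t \right)} = -52$ ($k{\left(s,t \right)} = \left(-4\right) 13 = -52$)
$E = 5$ ($E = 0 \cdot 3 + 5 = 0 + 5 = 5$)
$D = -8645$ ($D = \left(143 - 52\right) \left(-95\right) = 91 \left(-95\right) = -8645$)
$\frac{114 + E \left(-80\right)}{D} = \frac{114 + 5 \left(-80\right)}{-8645} = \left(114 - 400\right) \left(- \frac{1}{8645}\right) = \left(-286\right) \left(- \frac{1}{8645}\right) = \frac{22}{665}$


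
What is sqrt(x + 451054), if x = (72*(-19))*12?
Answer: sqrt(434638) ≈ 659.27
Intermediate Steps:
x = -16416 (x = -1368*12 = -16416)
sqrt(x + 451054) = sqrt(-16416 + 451054) = sqrt(434638)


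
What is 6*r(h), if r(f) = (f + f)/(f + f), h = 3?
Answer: 6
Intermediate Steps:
r(f) = 1 (r(f) = (2*f)/((2*f)) = (2*f)*(1/(2*f)) = 1)
6*r(h) = 6*1 = 6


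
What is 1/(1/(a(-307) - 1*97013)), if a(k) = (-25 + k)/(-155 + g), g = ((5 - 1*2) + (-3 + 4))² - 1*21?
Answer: -3880437/40 ≈ -97011.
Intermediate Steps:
g = -5 (g = ((5 - 2) + 1)² - 21 = (3 + 1)² - 21 = 4² - 21 = 16 - 21 = -5)
a(k) = 5/32 - k/160 (a(k) = (-25 + k)/(-155 - 5) = (-25 + k)/(-160) = (-25 + k)*(-1/160) = 5/32 - k/160)
1/(1/(a(-307) - 1*97013)) = 1/(1/((5/32 - 1/160*(-307)) - 1*97013)) = 1/(1/((5/32 + 307/160) - 97013)) = 1/(1/(83/40 - 97013)) = 1/(1/(-3880437/40)) = 1/(-40/3880437) = -3880437/40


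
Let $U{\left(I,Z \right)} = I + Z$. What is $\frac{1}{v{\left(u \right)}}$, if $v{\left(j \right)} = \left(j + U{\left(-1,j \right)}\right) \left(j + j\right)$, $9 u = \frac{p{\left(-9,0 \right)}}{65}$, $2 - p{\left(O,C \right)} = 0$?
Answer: $- \frac{342225}{2324} \approx -147.26$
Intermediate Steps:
$p{\left(O,C \right)} = 2$ ($p{\left(O,C \right)} = 2 - 0 = 2 + 0 = 2$)
$u = \frac{2}{585}$ ($u = \frac{2 \cdot \frac{1}{65}}{9} = \frac{1}{9} \cdot \frac{2}{65} = \frac{2}{585} \approx 0.0034188$)
$v{\left(j \right)} = 2 j \left(-1 + 2 j\right)$ ($v{\left(j \right)} = \left(j + \left(-1 + j\right)\right) \left(j + j\right) = \left(-1 + 2 j\right) 2 j = 2 j \left(-1 + 2 j\right)$)
$\frac{1}{v{\left(u \right)}} = \frac{1}{2 \cdot \frac{2}{585} \left(-1 + 2 \cdot \frac{2}{585}\right)} = \frac{1}{2 \cdot \frac{2}{585} \left(-1 + \frac{4}{585}\right)} = \frac{1}{2 \cdot \frac{2}{585} \left(- \frac{581}{585}\right)} = \frac{1}{- \frac{2324}{342225}} = - \frac{342225}{2324}$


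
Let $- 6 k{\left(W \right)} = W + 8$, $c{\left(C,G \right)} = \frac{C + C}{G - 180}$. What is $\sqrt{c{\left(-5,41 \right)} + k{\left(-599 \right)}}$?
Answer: $\frac{\sqrt{7618034}}{278} \approx 9.9283$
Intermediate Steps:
$c{\left(C,G \right)} = \frac{2 C}{-180 + G}$
$k{\left(W \right)} = - \frac{4}{3} - \frac{W}{6}$ ($k{\left(W \right)} = - \frac{W + 8}{6} = - \frac{8 + W}{6} = - \frac{4}{3} - \frac{W}{6}$)
$\sqrt{c{\left(-5,41 \right)} + k{\left(-599 \right)}} = \sqrt{2 \left(-5\right) \frac{1}{-180 + 41} - - \frac{197}{2}} = \sqrt{2 \left(-5\right) \frac{1}{-139} + \left(- \frac{4}{3} + \frac{599}{6}\right)} = \sqrt{2 \left(-5\right) \left(- \frac{1}{139}\right) + \frac{197}{2}} = \sqrt{\frac{10}{139} + \frac{197}{2}} = \sqrt{\frac{27403}{278}} = \frac{\sqrt{7618034}}{278}$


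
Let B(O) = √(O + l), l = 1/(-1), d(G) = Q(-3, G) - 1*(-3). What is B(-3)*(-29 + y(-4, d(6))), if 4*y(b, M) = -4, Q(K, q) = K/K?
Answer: -60*I ≈ -60.0*I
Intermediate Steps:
Q(K, q) = 1
d(G) = 4 (d(G) = 1 - 1*(-3) = 1 + 3 = 4)
y(b, M) = -1 (y(b, M) = (¼)*(-4) = -1)
l = -1
B(O) = √(-1 + O) (B(O) = √(O - 1) = √(-1 + O))
B(-3)*(-29 + y(-4, d(6))) = √(-1 - 3)*(-29 - 1) = √(-4)*(-30) = (2*I)*(-30) = -60*I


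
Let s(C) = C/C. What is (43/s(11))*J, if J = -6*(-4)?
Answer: 1032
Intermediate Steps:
s(C) = 1
J = 24
(43/s(11))*J = (43/1)*24 = (43*1)*24 = 43*24 = 1032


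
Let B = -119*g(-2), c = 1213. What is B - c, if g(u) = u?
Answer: -975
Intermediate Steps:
B = 238 (B = -119*(-2) = 238)
B - c = 238 - 1*1213 = 238 - 1213 = -975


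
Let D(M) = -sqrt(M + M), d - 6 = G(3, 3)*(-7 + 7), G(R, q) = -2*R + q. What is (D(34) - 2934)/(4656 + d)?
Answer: -163/259 - sqrt(17)/2331 ≈ -0.63111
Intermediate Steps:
G(R, q) = q - 2*R
d = 6 (d = 6 + (3 - 2*3)*(-7 + 7) = 6 + (3 - 6)*0 = 6 - 3*0 = 6 + 0 = 6)
D(M) = -sqrt(2)*sqrt(M) (D(M) = -sqrt(2*M) = -sqrt(2)*sqrt(M))
(D(34) - 2934)/(4656 + d) = (-sqrt(2)*sqrt(34) - 2934)/(4656 + 6) = (-2*sqrt(17) - 2934)/4662 = (-2934 - 2*sqrt(17))*(1/4662) = -163/259 - sqrt(17)/2331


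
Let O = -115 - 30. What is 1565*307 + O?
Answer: 480310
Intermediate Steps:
O = -145
1565*307 + O = 1565*307 - 145 = 480455 - 145 = 480310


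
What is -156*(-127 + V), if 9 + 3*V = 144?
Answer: 12792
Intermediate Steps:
V = 45 (V = -3 + (⅓)*144 = -3 + 48 = 45)
-156*(-127 + V) = -156*(-127 + 45) = -156*(-82) = 12792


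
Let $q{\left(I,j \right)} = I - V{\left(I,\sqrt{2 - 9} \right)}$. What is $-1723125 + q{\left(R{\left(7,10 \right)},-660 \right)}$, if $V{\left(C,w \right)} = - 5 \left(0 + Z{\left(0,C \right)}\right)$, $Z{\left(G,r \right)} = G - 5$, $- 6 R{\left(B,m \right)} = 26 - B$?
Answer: $- \frac{10338919}{6} \approx -1.7232 \cdot 10^{6}$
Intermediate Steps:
$R{\left(B,m \right)} = - \frac{13}{3} + \frac{B}{6}$ ($R{\left(B,m \right)} = - \frac{26 - B}{6} = - \frac{13}{3} + \frac{B}{6}$)
$Z{\left(G,r \right)} = -5 + G$
$V{\left(C,w \right)} = 25$ ($V{\left(C,w \right)} = - 5 \left(0 + \left(-5 + 0\right)\right) = - 5 \left(0 - 5\right) = \left(-5\right) \left(-5\right) = 25$)
$q{\left(I,j \right)} = -25 + I$ ($q{\left(I,j \right)} = I - 25 = -25 + I$)
$-1723125 + q{\left(R{\left(7,10 \right)},-660 \right)} = -1723125 + \left(-25 + \left(- \frac{13}{3} + \frac{1}{6} \cdot 7\right)\right) = -1723125 + \left(-25 + \left(- \frac{13}{3} + \frac{7}{6}\right)\right) = -1723125 - \frac{169}{6} = - \frac{10338919}{6}$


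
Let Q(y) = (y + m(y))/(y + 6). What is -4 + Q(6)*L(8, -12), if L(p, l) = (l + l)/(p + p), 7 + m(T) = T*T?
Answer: -67/8 ≈ -8.3750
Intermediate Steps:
m(T) = -7 + T² (m(T) = -7 + T*T = -7 + T²)
Q(y) = (-7 + y + y²)/(6 + y) (Q(y) = (y + (-7 + y²))/(y + 6) = (-7 + y + y²)/(6 + y))
L(p, l) = l/p (L(p, l) = (2*l)/((2*p)) = (2*l)*(1/(2*p)) = l/p)
-4 + Q(6)*L(8, -12) = -4 + ((-7 + 6 + 6²)/(6 + 6))*(-12/8) = -4 + ((-7 + 6 + 36)/12)*(-12*⅛) = -4 + ((1/12)*35)*(-3/2) = -4 + (35/12)*(-3/2) = -4 - 35/8 = -67/8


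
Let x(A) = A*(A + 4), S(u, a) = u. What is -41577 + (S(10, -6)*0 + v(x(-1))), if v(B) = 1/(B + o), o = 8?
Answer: -207884/5 ≈ -41577.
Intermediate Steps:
x(A) = A*(4 + A)
v(B) = 1/(8 + B) (v(B) = 1/(B + 8) = 1/(8 + B))
-41577 + (S(10, -6)*0 + v(x(-1))) = -41577 + (10*0 + 1/(8 - (4 - 1))) = -41577 + (0 + 1/(8 - 1*3)) = -41577 + (0 + 1/(8 - 3)) = -41577 + (0 + 1/5) = -41577 + (0 + ⅕) = -41577 + ⅕ = -207884/5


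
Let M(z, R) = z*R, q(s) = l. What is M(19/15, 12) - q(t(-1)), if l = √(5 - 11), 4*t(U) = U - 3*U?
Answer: 76/5 - I*√6 ≈ 15.2 - 2.4495*I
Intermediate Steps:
t(U) = -U/2 (t(U) = (U - 3*U)/4 = (-2*U)/4 = -U/2)
l = I*√6 (l = √(-6) = I*√6 ≈ 2.4495*I)
q(s) = I*√6
M(z, R) = R*z
M(19/15, 12) - q(t(-1)) = 12*(19/15) - I*√6 = 76/5 - I*√6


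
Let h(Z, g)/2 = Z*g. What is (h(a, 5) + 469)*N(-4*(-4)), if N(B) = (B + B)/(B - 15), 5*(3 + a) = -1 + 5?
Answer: 14304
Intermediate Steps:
a = -11/5 (a = -3 + (-1 + 5)/5 = -3 + (⅕)*4 = -3 + ⅘ = -11/5 ≈ -2.2000)
N(B) = 2*B/(-15 + B) (N(B) = (2*B)/(-15 + B) = 2*B/(-15 + B))
h(Z, g) = 2*Z*g (h(Z, g) = 2*(Z*g) = 2*Z*g)
(h(a, 5) + 469)*N(-4*(-4)) = (2*(-11/5)*5 + 469)*(2*(-4*(-4))/(-15 - 4*(-4))) = (-22 + 469)*(2*16/(-15 + 16)) = 447*(2*16/1) = 447*(2*16*1) = 447*32 = 14304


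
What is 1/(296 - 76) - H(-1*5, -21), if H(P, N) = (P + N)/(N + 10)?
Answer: -519/220 ≈ -2.3591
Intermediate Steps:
H(P, N) = (N + P)/(10 + N)
1/(296 - 76) - H(-1*5, -21) = 1/(296 - 76) - (-21 - 1*5)/(10 - 21) = 1/220 - (-21 - 5)/(-11) = 1/220 - (-1)*(-26)/11 = 1/220 - 1*26/11 = 1/220 - 26/11 = -519/220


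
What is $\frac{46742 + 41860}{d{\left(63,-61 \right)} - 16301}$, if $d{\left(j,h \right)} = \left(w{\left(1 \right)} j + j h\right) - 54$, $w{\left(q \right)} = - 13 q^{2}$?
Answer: $- \frac{88602}{21017} \approx -4.2157$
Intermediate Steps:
$d{\left(j,h \right)} = -54 - 13 j + h j$ ($d{\left(j,h \right)} = \left(- 13 \cdot 1^{2} j + j h\right) - 54 = \left(\left(-13\right) 1 j + h j\right) - 54 = \left(- 13 j + h j\right) - 54 = -54 - 13 j + h j$)
$\frac{46742 + 41860}{d{\left(63,-61 \right)} - 16301} = \frac{46742 + 41860}{\left(-54 - 819 - 3843\right) - 16301} = \frac{88602}{\left(-54 - 819 - 3843\right) - 16301} = \frac{88602}{-4716 - 16301} = \frac{88602}{-21017} = 88602 \left(- \frac{1}{21017}\right) = - \frac{88602}{21017}$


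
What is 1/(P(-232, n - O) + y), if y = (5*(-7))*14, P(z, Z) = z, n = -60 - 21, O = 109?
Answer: -1/722 ≈ -0.0013850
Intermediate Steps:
n = -81
y = -490 (y = -35*14 = -490)
1/(P(-232, n - O) + y) = 1/(-232 - 490) = 1/(-722) = -1/722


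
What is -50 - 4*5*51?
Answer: -1070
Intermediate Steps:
-50 - 4*5*51 = -50 - 20*51 = -50 - 1020 = -1070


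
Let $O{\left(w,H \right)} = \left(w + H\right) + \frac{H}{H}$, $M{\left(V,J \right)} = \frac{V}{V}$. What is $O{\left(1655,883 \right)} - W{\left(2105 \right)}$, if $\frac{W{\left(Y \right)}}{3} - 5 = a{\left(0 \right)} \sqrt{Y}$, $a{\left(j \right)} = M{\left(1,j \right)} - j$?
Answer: $2524 - 3 \sqrt{2105} \approx 2386.4$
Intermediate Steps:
$M{\left(V,J \right)} = 1$
$a{\left(j \right)} = 1 - j$
$O{\left(w,H \right)} = 1 + H + w$ ($O{\left(w,H \right)} = \left(H + w\right) + 1 = 1 + H + w$)
$W{\left(Y \right)} = 15 + 3 \sqrt{Y}$ ($W{\left(Y \right)} = 15 + 3 \left(1 - 0\right) \sqrt{Y} = 15 + 3 \left(1 + 0\right) \sqrt{Y} = 15 + 3 \cdot 1 \sqrt{Y} = 15 + 3 \sqrt{Y}$)
$O{\left(1655,883 \right)} - W{\left(2105 \right)} = \left(1 + 883 + 1655\right) - \left(15 + 3 \sqrt{2105}\right) = 2539 - \left(15 + 3 \sqrt{2105}\right) = 2524 - 3 \sqrt{2105}$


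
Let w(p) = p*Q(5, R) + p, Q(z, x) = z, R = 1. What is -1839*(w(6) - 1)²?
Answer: -2252775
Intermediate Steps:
w(p) = 6*p (w(p) = p*5 + p = 5*p + p = 6*p)
-1839*(w(6) - 1)² = -1839*(6*6 - 1)² = -1839*(36 - 1)² = -1839*35² = -1839*1225 = -2252775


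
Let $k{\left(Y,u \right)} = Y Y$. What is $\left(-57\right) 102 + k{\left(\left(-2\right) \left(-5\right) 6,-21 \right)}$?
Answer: $-2214$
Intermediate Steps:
$k{\left(Y,u \right)} = Y^{2}$
$\left(-57\right) 102 + k{\left(\left(-2\right) \left(-5\right) 6,-21 \right)} = \left(-57\right) 102 + \left(\left(-2\right) \left(-5\right) 6\right)^{2} = -5814 + \left(10 \cdot 6\right)^{2} = -5814 + 60^{2} = -5814 + 3600 = -2214$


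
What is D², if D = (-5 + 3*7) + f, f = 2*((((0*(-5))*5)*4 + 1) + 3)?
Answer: 576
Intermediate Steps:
f = 8 (f = 2*(((0*5)*4 + 1) + 3) = 2*((0*4 + 1) + 3) = 2*((0 + 1) + 3) = 2*(1 + 3) = 2*4 = 8)
D = 24 (D = (-5 + 3*7) + 8 = (-5 + 21) + 8 = 16 + 8 = 24)
D² = 24² = 576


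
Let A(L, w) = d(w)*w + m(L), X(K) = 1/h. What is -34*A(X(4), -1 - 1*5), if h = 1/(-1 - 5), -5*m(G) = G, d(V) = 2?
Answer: 1836/5 ≈ 367.20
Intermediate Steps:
m(G) = -G/5
h = -⅙ (h = 1/(-6) = -⅙ ≈ -0.16667)
X(K) = -6 (X(K) = 1/(-⅙) = -6)
A(L, w) = 2*w - L/5
-34*A(X(4), -1 - 1*5) = -34*(2*(-1 - 1*5) - ⅕*(-6)) = -34*(2*(-1 - 5) + 6/5) = -34*(2*(-6) + 6/5) = -34*(-12 + 6/5) = -34*(-54/5) = 1836/5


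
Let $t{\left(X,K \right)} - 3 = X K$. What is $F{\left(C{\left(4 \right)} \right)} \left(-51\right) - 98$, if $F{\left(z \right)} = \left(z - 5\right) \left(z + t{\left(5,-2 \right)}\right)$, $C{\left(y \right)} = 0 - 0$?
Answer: $-1883$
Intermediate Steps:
$C{\left(y \right)} = 0$ ($C{\left(y \right)} = 0 + 0 = 0$)
$t{\left(X,K \right)} = 3 + K X$ ($t{\left(X,K \right)} = 3 + X K = 3 + K X$)
$F{\left(z \right)} = \left(-7 + z\right) \left(-5 + z\right)$ ($F{\left(z \right)} = \left(z - 5\right) \left(z + \left(3 - 10\right)\right) = \left(-5 + z\right) \left(z + \left(3 - 10\right)\right) = \left(-5 + z\right) \left(z - 7\right) = \left(-5 + z\right) \left(-7 + z\right) = \left(-7 + z\right) \left(-5 + z\right)$)
$F{\left(C{\left(4 \right)} \right)} \left(-51\right) - 98 = \left(35 + 0^{2} - 0\right) \left(-51\right) - 98 = \left(35 + 0 + 0\right) \left(-51\right) - 98 = 35 \left(-51\right) - 98 = -1785 - 98 = -1883$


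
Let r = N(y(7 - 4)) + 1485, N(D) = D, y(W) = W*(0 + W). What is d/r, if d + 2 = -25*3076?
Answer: -12817/249 ≈ -51.474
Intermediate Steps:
y(W) = W**2 (y(W) = W*W = W**2)
d = -76902 (d = -2 - 25*3076 = -2 - 76900 = -76902)
r = 1494 (r = (7 - 4)**2 + 1485 = 3**2 + 1485 = 9 + 1485 = 1494)
d/r = -76902/1494 = -76902*1/1494 = -12817/249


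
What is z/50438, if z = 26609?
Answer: 26609/50438 ≈ 0.52756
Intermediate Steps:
z/50438 = 26609/50438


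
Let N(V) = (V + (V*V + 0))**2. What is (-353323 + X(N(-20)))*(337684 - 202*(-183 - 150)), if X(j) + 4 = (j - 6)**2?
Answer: 8442913469449550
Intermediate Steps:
N(V) = (V + V**2)**2 (N(V) = (V + (V**2 + 0))**2 = (V + V**2)**2)
X(j) = -4 + (-6 + j)**2 (X(j) = -4 + (j - 6)**2 = -4 + (-6 + j)**2)
(-353323 + X(N(-20)))*(337684 - 202*(-183 - 150)) = (-353323 + (-4 + (-6 + (-20)**2*(1 - 20)**2)**2))*(337684 - 202*(-183 - 150)) = (-353323 + (-4 + (-6 + 400*(-19)**2)**2))*(337684 - 202*(-333)) = (-353323 + (-4 + (-6 + 400*361)**2))*(337684 + 67266) = (-353323 + (-4 + (-6 + 144400)**2))*404950 = (-353323 + (-4 + 144394**2))*404950 = (-353323 + (-4 + 20849627236))*404950 = (-353323 + 20849627232)*404950 = 20849273909*404950 = 8442913469449550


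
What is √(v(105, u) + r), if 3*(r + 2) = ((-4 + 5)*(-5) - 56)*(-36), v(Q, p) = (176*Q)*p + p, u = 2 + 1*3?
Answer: √93135 ≈ 305.18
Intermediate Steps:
u = 5 (u = 2 + 3 = 5)
v(Q, p) = p + 176*Q*p (v(Q, p) = 176*Q*p + p = p + 176*Q*p)
r = 730 (r = -2 + (((-4 + 5)*(-5) - 56)*(-36))/3 = -2 + ((1*(-5) - 56)*(-36))/3 = -2 + ((-5 - 56)*(-36))/3 = -2 + (-61*(-36))/3 = -2 + (⅓)*2196 = -2 + 732 = 730)
√(v(105, u) + r) = √(5*(1 + 176*105) + 730) = √(5*(1 + 18480) + 730) = √(5*18481 + 730) = √(92405 + 730) = √93135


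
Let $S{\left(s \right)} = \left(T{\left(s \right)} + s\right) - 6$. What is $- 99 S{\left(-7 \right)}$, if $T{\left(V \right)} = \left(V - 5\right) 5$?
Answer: $7227$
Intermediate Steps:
$T{\left(V \right)} = -25 + 5 V$ ($T{\left(V \right)} = \left(-5 + V\right) 5 = -25 + 5 V$)
$S{\left(s \right)} = -31 + 6 s$ ($S{\left(s \right)} = \left(\left(-25 + 5 s\right) + s\right) - 6 = \left(-25 + 6 s\right) - 6 = -31 + 6 s$)
$- 99 S{\left(-7 \right)} = - 99 \left(-31 + 6 \left(-7\right)\right) = - 99 \left(-31 - 42\right) = \left(-99\right) \left(-73\right) = 7227$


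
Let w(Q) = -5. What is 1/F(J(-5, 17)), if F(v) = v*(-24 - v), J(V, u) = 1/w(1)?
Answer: 25/119 ≈ 0.21008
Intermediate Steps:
J(V, u) = -⅕ (J(V, u) = 1/(-5) = -⅕)
1/F(J(-5, 17)) = 1/(-1*(-⅕)*(24 - ⅕)) = 1/(-1*(-⅕)*119/5) = 1/(119/25) = 25/119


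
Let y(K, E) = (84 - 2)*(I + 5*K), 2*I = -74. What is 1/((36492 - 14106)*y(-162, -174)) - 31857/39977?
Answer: -7075882263155/8879447060484 ≈ -0.79688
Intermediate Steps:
I = -37 (I = (1/2)*(-74) = -37)
y(K, E) = -3034 + 410*K (y(K, E) = (84 - 2)*(-37 + 5*K) = 82*(-37 + 5*K) = -3034 + 410*K)
1/((36492 - 14106)*y(-162, -174)) - 31857/39977 = 1/((36492 - 14106)*(-3034 + 410*(-162))) - 31857/39977 = 1/(22386*(-3034 - 66420)) - 31857*1/39977 = (1/22386)/(-69454) - 4551/5711 = (1/22386)*(-1/69454) - 4551/5711 = -1/1554797244 - 4551/5711 = -7075882263155/8879447060484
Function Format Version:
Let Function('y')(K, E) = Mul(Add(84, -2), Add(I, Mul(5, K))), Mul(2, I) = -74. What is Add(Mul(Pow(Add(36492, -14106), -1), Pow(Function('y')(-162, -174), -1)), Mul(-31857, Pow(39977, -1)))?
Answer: Rational(-7075882263155, 8879447060484) ≈ -0.79688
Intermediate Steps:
I = -37 (I = Mul(Rational(1, 2), -74) = -37)
Function('y')(K, E) = Add(-3034, Mul(410, K)) (Function('y')(K, E) = Mul(Add(84, -2), Add(-37, Mul(5, K))) = Mul(82, Add(-37, Mul(5, K))) = Add(-3034, Mul(410, K)))
Add(Mul(Pow(Add(36492, -14106), -1), Pow(Function('y')(-162, -174), -1)), Mul(-31857, Pow(39977, -1))) = Add(Mul(Pow(Add(36492, -14106), -1), Pow(Add(-3034, Mul(410, -162)), -1)), Mul(-31857, Pow(39977, -1))) = Add(Mul(Pow(22386, -1), Pow(Add(-3034, -66420), -1)), Mul(-31857, Rational(1, 39977))) = Add(Mul(Rational(1, 22386), Pow(-69454, -1)), Rational(-4551, 5711)) = Add(Mul(Rational(1, 22386), Rational(-1, 69454)), Rational(-4551, 5711)) = Add(Rational(-1, 1554797244), Rational(-4551, 5711)) = Rational(-7075882263155, 8879447060484)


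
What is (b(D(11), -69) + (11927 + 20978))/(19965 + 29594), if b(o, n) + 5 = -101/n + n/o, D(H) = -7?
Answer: 15896168/23936997 ≈ 0.66408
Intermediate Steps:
b(o, n) = -5 - 101/n + n/o (b(o, n) = -5 + (-101/n + n/o) = -5 - 101/n + n/o)
(b(D(11), -69) + (11927 + 20978))/(19965 + 29594) = ((-5 - 101/(-69) - 69/(-7)) + (11927 + 20978))/(19965 + 29594) = ((-5 - 101*(-1/69) - 69*(-1/7)) + 32905)/49559 = ((-5 + 101/69 + 69/7) + 32905)*(1/49559) = (3053/483 + 32905)*(1/49559) = (15896168/483)*(1/49559) = 15896168/23936997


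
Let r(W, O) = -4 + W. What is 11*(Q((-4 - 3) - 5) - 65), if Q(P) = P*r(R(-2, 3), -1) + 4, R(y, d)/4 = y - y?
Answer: -143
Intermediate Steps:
R(y, d) = 0 (R(y, d) = 4*(y - y) = 4*0 = 0)
Q(P) = 4 - 4*P (Q(P) = P*(-4 + 0) + 4 = P*(-4) + 4 = -4*P + 4 = 4 - 4*P)
11*(Q((-4 - 3) - 5) - 65) = 11*((4 - 4*((-4 - 3) - 5)) - 65) = 11*((4 - 4*(-7 - 5)) - 65) = 11*((4 - 4*(-12)) - 65) = 11*((4 + 48) - 65) = 11*(52 - 65) = 11*(-13) = -143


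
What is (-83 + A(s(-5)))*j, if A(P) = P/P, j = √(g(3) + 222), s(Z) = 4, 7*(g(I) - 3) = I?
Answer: -82*√11046/7 ≈ -1231.2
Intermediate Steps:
g(I) = 3 + I/7
j = √11046/7 (j = √((3 + (⅐)*3) + 222) = √((3 + 3/7) + 222) = √(24/7 + 222) = √(1578/7) = √11046/7 ≈ 15.014)
A(P) = 1
(-83 + A(s(-5)))*j = (-83 + 1)*(√11046/7) = -82*√11046/7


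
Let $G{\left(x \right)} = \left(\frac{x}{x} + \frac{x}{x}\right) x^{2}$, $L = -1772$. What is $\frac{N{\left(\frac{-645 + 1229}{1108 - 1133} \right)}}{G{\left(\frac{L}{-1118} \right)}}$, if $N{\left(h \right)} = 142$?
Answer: $\frac{22186151}{784996} \approx 28.263$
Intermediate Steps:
$G{\left(x \right)} = 2 x^{2}$ ($G{\left(x \right)} = \left(1 + 1\right) x^{2} = 2 x^{2}$)
$\frac{N{\left(\frac{-645 + 1229}{1108 - 1133} \right)}}{G{\left(\frac{L}{-1118} \right)}} = \frac{142}{2 \left(- \frac{1772}{-1118}\right)^{2}} = \frac{142}{2 \left(\left(-1772\right) \left(- \frac{1}{1118}\right)\right)^{2}} = \frac{142}{2 \left(\frac{886}{559}\right)^{2}} = \frac{142}{2 \cdot \frac{784996}{312481}} = \frac{142}{\frac{1569992}{312481}} = 142 \cdot \frac{312481}{1569992} = \frac{22186151}{784996}$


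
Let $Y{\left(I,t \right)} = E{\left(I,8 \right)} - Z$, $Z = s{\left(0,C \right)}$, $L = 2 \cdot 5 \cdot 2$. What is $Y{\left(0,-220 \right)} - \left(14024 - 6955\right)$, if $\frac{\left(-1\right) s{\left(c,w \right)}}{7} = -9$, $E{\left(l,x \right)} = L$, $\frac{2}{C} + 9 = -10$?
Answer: $-7112$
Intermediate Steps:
$C = - \frac{2}{19}$ ($C = \frac{2}{-9 - 10} = \frac{2}{-19} = 2 \left(- \frac{1}{19}\right) = - \frac{2}{19} \approx -0.10526$)
$L = 20$ ($L = 10 \cdot 2 = 20$)
$E{\left(l,x \right)} = 20$
$s{\left(c,w \right)} = 63$ ($s{\left(c,w \right)} = \left(-7\right) \left(-9\right) = 63$)
$Z = 63$
$Y{\left(I,t \right)} = -43$ ($Y{\left(I,t \right)} = 20 - 63 = -43$)
$Y{\left(0,-220 \right)} - \left(14024 - 6955\right) = -43 - \left(14024 - 6955\right) = -43 - 7069 = -7112$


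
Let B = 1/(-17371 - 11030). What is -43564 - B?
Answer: -1237261163/28401 ≈ -43564.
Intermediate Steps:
B = -1/28401 (B = 1/(-28401) = -1/28401 ≈ -3.5210e-5)
-43564 - B = -43564 - 1*(-1/28401) = -43564 + 1/28401 = -1237261163/28401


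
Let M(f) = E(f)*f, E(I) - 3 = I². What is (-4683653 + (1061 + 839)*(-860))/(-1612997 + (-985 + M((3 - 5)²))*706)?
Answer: 6317653/2254751 ≈ 2.8019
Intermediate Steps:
E(I) = 3 + I²
M(f) = f*(3 + f²) (M(f) = (3 + f²)*f = f*(3 + f²))
(-4683653 + (1061 + 839)*(-860))/(-1612997 + (-985 + M((3 - 5)²))*706) = (-4683653 + (1061 + 839)*(-860))/(-1612997 + (-985 + (3 - 5)²*(3 + ((3 - 5)²)²))*706) = (-4683653 + 1900*(-860))/(-1612997 + (-985 + (-2)²*(3 + ((-2)²)²))*706) = (-4683653 - 1634000)/(-1612997 + (-985 + 4*(3 + 4²))*706) = -6317653/(-1612997 + (-985 + 4*(3 + 16))*706) = -6317653/(-1612997 + (-985 + 4*19)*706) = -6317653/(-1612997 + (-985 + 76)*706) = -6317653/(-1612997 - 909*706) = -6317653/(-1612997 - 641754) = -6317653/(-2254751) = -6317653*(-1/2254751) = 6317653/2254751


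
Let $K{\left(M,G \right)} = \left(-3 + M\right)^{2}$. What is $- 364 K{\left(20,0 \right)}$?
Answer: $-105196$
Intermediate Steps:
$- 364 K{\left(20,0 \right)} = - 364 \left(-3 + 20\right)^{2} = - 364 \cdot 17^{2} = \left(-364\right) 289 = -105196$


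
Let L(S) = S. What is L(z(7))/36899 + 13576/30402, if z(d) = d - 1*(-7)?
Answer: 250683226/560901699 ≈ 0.44693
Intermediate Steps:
z(d) = 7 + d (z(d) = d + 7 = 7 + d)
L(z(7))/36899 + 13576/30402 = (7 + 7)/36899 + 13576/30402 = 14*(1/36899) + 13576*(1/30402) = 14/36899 + 6788/15201 = 250683226/560901699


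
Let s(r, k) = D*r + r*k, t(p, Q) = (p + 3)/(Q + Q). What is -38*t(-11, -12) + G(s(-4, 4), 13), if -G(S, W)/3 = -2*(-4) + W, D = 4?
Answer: -227/3 ≈ -75.667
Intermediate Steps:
t(p, Q) = (3 + p)/(2*Q) (t(p, Q) = (3 + p)/((2*Q)) = (3 + p)*(1/(2*Q)) = (3 + p)/(2*Q))
s(r, k) = 4*r + k*r (s(r, k) = 4*r + r*k = 4*r + k*r)
G(S, W) = -24 - 3*W (G(S, W) = -3*(-2*(-4) + W) = -3*(8 + W) = -24 - 3*W)
-38*t(-11, -12) + G(s(-4, 4), 13) = -19*(3 - 11)/(-12) + (-24 - 3*13) = -19*(-1)*(-8)/12 + (-24 - 39) = -38*⅓ - 63 = -38/3 - 63 = -227/3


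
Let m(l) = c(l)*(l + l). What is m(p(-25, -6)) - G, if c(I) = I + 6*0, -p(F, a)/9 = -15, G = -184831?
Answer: 221281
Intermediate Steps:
p(F, a) = 135 (p(F, a) = -9*(-15) = 135)
c(I) = I (c(I) = I + 0 = I)
m(l) = 2*l² (m(l) = l*(l + l) = l*(2*l) = 2*l²)
m(p(-25, -6)) - G = 2*135² - 1*(-184831) = 2*18225 + 184831 = 36450 + 184831 = 221281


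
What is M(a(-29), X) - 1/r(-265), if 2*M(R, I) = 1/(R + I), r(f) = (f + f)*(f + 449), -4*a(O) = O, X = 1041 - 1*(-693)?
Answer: 40401/135845360 ≈ 0.00029740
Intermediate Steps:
X = 1734 (X = 1041 + 693 = 1734)
a(O) = -O/4
r(f) = 2*f*(449 + f) (r(f) = (2*f)*(449 + f) = 2*f*(449 + f))
M(R, I) = 1/(2*(I + R)) (M(R, I) = 1/(2*(R + I)) = 1/(2*(I + R)))
M(a(-29), X) - 1/r(-265) = 1/(2*(1734 - ¼*(-29))) - 1/(2*(-265)*(449 - 265)) = 1/(2*(1734 + 29/4)) - 1/(2*(-265)*184) = 1/(2*(6965/4)) - 1/(-97520) = (½)*(4/6965) - 1*(-1/97520) = 2/6965 + 1/97520 = 40401/135845360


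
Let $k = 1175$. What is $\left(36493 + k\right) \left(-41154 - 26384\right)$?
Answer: $-2544021384$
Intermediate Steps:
$\left(36493 + k\right) \left(-41154 - 26384\right) = \left(36493 + 1175\right) \left(-41154 - 26384\right) = 37668 \left(-67538\right) = -2544021384$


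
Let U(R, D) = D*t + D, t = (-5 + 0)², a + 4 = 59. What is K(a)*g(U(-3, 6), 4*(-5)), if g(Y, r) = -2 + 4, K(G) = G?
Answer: 110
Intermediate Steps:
a = 55 (a = -4 + 59 = 55)
t = 25 (t = (-5)² = 25)
U(R, D) = 26*D (U(R, D) = D*25 + D = 25*D + D = 26*D)
g(Y, r) = 2
K(a)*g(U(-3, 6), 4*(-5)) = 55*2 = 110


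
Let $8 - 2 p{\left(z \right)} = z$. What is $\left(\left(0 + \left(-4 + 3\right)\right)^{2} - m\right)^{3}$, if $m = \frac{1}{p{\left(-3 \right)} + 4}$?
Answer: $\frac{4913}{6859} \approx 0.71628$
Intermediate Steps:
$p{\left(z \right)} = 4 - \frac{z}{2}$
$m = \frac{2}{19}$ ($m = \frac{1}{\left(4 - - \frac{3}{2}\right) + 4} = \frac{1}{\left(4 + \frac{3}{2}\right) + 4} = \frac{1}{\frac{11}{2} + 4} = \frac{1}{\frac{19}{2}} = \frac{2}{19} \approx 0.10526$)
$\left(\left(0 + \left(-4 + 3\right)\right)^{2} - m\right)^{3} = \left(\left(0 + \left(-4 + 3\right)\right)^{2} - \frac{2}{19}\right)^{3} = \left(\left(0 - 1\right)^{2} - \frac{2}{19}\right)^{3} = \left(\left(-1\right)^{2} - \frac{2}{19}\right)^{3} = \left(1 - \frac{2}{19}\right)^{3} = \left(\frac{17}{19}\right)^{3} = \frac{4913}{6859}$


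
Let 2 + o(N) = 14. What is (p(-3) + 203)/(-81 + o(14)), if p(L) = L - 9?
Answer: -191/69 ≈ -2.7681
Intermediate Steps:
p(L) = -9 + L
o(N) = 12 (o(N) = -2 + 14 = 12)
(p(-3) + 203)/(-81 + o(14)) = ((-9 - 3) + 203)/(-81 + 12) = (-12 + 203)/(-69) = 191*(-1/69) = -191/69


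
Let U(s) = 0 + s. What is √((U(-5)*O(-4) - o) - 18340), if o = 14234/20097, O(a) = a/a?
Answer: 71*I*√1349747/609 ≈ 135.45*I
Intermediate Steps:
O(a) = 1
U(s) = s
o = 1294/1827 (o = 14234*(1/20097) = 1294/1827 ≈ 0.70827)
√((U(-5)*O(-4) - o) - 18340) = √((-5*1 - 1*1294/1827) - 18340) = √((-5 - 1294/1827) - 18340) = √(-10429/1827 - 18340) = √(-33517609/1827) = 71*I*√1349747/609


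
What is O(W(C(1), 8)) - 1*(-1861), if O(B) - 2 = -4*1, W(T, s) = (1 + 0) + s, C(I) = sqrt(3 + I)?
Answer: 1859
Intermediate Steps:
W(T, s) = 1 + s
O(B) = -2 (O(B) = 2 - 4*1 = 2 - 4 = -2)
O(W(C(1), 8)) - 1*(-1861) = -2 - 1*(-1861) = -2 + 1861 = 1859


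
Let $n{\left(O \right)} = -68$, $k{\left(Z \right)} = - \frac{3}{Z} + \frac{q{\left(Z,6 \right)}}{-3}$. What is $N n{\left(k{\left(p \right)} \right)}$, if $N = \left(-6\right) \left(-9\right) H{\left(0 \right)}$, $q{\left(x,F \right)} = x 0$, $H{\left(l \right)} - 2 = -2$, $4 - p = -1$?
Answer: $0$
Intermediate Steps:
$p = 5$ ($p = 4 - -1 = 4 + 1 = 5$)
$H{\left(l \right)} = 0$ ($H{\left(l \right)} = 2 - 2 = 0$)
$q{\left(x,F \right)} = 0$
$k{\left(Z \right)} = - \frac{3}{Z}$ ($k{\left(Z \right)} = - \frac{3}{Z} + \frac{0}{-3} = - \frac{3}{Z} + 0 \left(- \frac{1}{3}\right) = - \frac{3}{Z} + 0 = - \frac{3}{Z}$)
$N = 0$ ($N = \left(-6\right) \left(-9\right) 0 = 54 \cdot 0 = 0$)
$N n{\left(k{\left(p \right)} \right)} = 0 \left(-68\right) = 0$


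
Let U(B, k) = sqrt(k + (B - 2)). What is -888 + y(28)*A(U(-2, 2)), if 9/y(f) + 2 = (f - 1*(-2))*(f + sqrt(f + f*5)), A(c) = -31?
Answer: -244780437/275522 + 4185*sqrt(42)/137761 ≈ -888.23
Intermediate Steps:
U(B, k) = sqrt(-2 + B + k) (U(B, k) = sqrt(k + (-2 + B)) = sqrt(-2 + B + k))
y(f) = 9/(-2 + (2 + f)*(f + sqrt(6)*sqrt(f))) (y(f) = 9/(-2 + (f - 1*(-2))*(f + sqrt(f + f*5))) = 9/(-2 + (f + 2)*(f + sqrt(f + 5*f))) = 9/(-2 + (2 + f)*(f + sqrt(6*f))) = 9/(-2 + (2 + f)*(f + sqrt(6)*sqrt(f))))
-888 + y(28)*A(U(-2, 2)) = -888 + (9/(-2 + 28**2 + 2*28 + sqrt(6)*28**(3/2) + 2*sqrt(6)*sqrt(28)))*(-31) = -888 + (9/(-2 + 784 + 56 + sqrt(6)*(56*sqrt(7)) + 2*sqrt(6)*(2*sqrt(7))))*(-31) = -888 + (9/(-2 + 784 + 56 + 56*sqrt(42) + 4*sqrt(42)))*(-31) = -888 + (9/(838 + 60*sqrt(42)))*(-31) = -888 - 279/(838 + 60*sqrt(42))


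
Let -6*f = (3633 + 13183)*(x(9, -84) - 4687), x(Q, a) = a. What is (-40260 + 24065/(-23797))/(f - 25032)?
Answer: -2874273855/952819315184 ≈ -0.0030166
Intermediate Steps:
f = 40114568/3 (f = -(3633 + 13183)*(-84 - 4687)/6 = -8408*(-4771)/3 = -⅙*(-80229136) = 40114568/3 ≈ 1.3372e+7)
(-40260 + 24065/(-23797))/(f - 25032) = (-40260 + 24065/(-23797))/(40114568/3 - 25032) = (-40260 + 24065*(-1/23797))/(40039472/3) = (-40260 - 24065/23797)*(3/40039472) = -958091285/23797*3/40039472 = -2874273855/952819315184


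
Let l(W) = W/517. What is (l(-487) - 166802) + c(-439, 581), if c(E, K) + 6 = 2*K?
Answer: -85639469/517 ≈ -1.6565e+5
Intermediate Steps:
l(W) = W/517 (l(W) = W*(1/517) = W/517)
c(E, K) = -6 + 2*K
(l(-487) - 166802) + c(-439, 581) = ((1/517)*(-487) - 166802) + (-6 + 2*581) = (-487/517 - 166802) + (-6 + 1162) = -86237121/517 + 1156 = -85639469/517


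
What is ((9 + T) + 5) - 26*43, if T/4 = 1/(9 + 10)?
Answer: -20972/19 ≈ -1103.8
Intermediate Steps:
T = 4/19 (T = 4/(9 + 10) = 4/19 ≈ 0.21053)
((9 + T) + 5) - 26*43 = ((9 + 4/19) + 5) - 26*43 = (175/19 + 5) - 1118 = 270/19 - 1118 = -20972/19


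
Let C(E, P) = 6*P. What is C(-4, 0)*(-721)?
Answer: 0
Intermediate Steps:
C(-4, 0)*(-721) = (6*0)*(-721) = 0*(-721) = 0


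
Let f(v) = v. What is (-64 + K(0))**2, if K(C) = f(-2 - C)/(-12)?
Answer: 146689/36 ≈ 4074.7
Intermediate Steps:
K(C) = 1/6 + C/12 (K(C) = (-2 - C)/(-12) = (-2 - C)*(-1/12) = 1/6 + C/12)
(-64 + K(0))**2 = (-64 + (1/6 + (1/12)*0))**2 = (-64 + (1/6 + 0))**2 = (-64 + 1/6)**2 = (-383/6)**2 = 146689/36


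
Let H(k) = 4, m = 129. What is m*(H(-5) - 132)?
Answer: -16512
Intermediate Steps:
m*(H(-5) - 132) = 129*(4 - 132) = 129*(-128) = -16512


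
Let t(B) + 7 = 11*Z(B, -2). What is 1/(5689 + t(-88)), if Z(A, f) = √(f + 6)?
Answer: 1/5704 ≈ 0.00017532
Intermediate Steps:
Z(A, f) = √(6 + f)
t(B) = 15 (t(B) = -7 + 11*√(6 - 2) = -7 + 11*√4 = -7 + 11*2 = -7 + 22 = 15)
1/(5689 + t(-88)) = 1/(5689 + 15) = 1/5704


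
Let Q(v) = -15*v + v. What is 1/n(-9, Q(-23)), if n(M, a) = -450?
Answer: -1/450 ≈ -0.0022222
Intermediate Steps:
Q(v) = -14*v
1/n(-9, Q(-23)) = 1/(-450) = -1/450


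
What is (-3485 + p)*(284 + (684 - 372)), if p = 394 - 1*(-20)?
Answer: -1830316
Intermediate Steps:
p = 414 (p = 394 + 20 = 414)
(-3485 + p)*(284 + (684 - 372)) = (-3485 + 414)*(284 + (684 - 372)) = -3071*(284 + 312) = -3071*596 = -1830316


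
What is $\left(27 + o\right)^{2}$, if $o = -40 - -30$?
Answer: $289$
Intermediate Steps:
$o = -10$ ($o = -40 + 30 = -10$)
$\left(27 + o\right)^{2} = \left(27 - 10\right)^{2} = 17^{2} = 289$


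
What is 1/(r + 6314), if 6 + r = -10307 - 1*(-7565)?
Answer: 1/3566 ≈ 0.00028043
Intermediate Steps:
r = -2748 (r = -6 + (-10307 - 1*(-7565)) = -6 + (-10307 + 7565) = -6 - 2742 = -2748)
1/(r + 6314) = 1/(-2748 + 6314) = 1/3566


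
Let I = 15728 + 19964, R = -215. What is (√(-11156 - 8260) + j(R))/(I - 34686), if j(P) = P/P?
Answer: 1/1006 + I*√4854/503 ≈ 0.00099404 + 0.13851*I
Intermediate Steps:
j(P) = 1
I = 35692
(√(-11156 - 8260) + j(R))/(I - 34686) = (√(-11156 - 8260) + 1)/(35692 - 34686) = (√(-19416) + 1)/1006 = (2*I*√4854 + 1)*(1/1006) = (1 + 2*I*√4854)*(1/1006) = 1/1006 + I*√4854/503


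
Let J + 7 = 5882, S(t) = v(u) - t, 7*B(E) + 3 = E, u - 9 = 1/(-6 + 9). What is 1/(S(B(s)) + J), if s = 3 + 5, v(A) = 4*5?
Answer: 7/41260 ≈ 0.00016966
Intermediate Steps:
u = 28/3 (u = 9 + 1/(-6 + 9) = 9 + 1/3 = 28/3 ≈ 9.3333)
v(A) = 20
s = 8
B(E) = -3/7 + E/7
S(t) = 20 - t
J = 5875 (J = -7 + 5882 = 5875)
1/(S(B(s)) + J) = 1/((20 - (-3/7 + (1/7)*8)) + 5875) = 1/((20 - (-3/7 + 8/7)) + 5875) = 1/((20 - 1*5/7) + 5875) = 1/((20 - 5/7) + 5875) = 1/(135/7 + 5875) = 1/(41260/7) = 7/41260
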